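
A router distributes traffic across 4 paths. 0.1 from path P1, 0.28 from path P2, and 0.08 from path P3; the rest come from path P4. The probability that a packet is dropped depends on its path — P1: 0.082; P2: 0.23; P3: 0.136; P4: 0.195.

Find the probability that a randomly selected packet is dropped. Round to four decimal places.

P(P4) = 1 − (0.1 + 0.28 + 0.08) = 0.54.
Summing over the partition,
P(L) = P(L|P1)·P(P1) + P(L|P2)·P(P2) + P(L|P3)·P(P3) + P(L|P4)·P(P4)
      = 0.082·0.1 + 0.23·0.28 + 0.136·0.08 + 0.195·0.54
      = 0.0082 + 0.0644 + 0.01088 + 0.1053 = 0.18878

0.1888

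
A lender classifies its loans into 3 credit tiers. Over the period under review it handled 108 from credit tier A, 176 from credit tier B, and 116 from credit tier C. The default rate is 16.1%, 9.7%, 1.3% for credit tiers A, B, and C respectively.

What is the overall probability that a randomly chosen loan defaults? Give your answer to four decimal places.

Total: 108 + 176 + 116 = 400.
P(A) = 108/400 = 0.27. P(B) = 176/400 = 0.44. P(C) = 116/400 = 0.29.
Using total probability over the partition,
P(D) = P(D|A)·P(A) + P(D|B)·P(B) + P(D|C)·P(C)
      = 0.161·0.27 + 0.097·0.44 + 0.013·0.29
      = 0.04347 + 0.04268 + 0.00377 = 0.08992

P(D) ≈ 0.0899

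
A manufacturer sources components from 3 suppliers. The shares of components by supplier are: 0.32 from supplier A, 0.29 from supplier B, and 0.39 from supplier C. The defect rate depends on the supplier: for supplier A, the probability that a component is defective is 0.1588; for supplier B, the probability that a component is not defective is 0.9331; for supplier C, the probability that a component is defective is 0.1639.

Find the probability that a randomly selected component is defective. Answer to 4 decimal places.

P(D|B) = 1 − 0.9331 = 0.0669.
Summing over the partition,
P(D) = P(D|A)·P(A) + P(D|B)·P(B) + P(D|C)·P(C)
      = 0.1588·0.32 + 0.0669·0.29 + 0.1639·0.39
      = 0.050816 + 0.019401 + 0.063921 = 0.134138

0.1341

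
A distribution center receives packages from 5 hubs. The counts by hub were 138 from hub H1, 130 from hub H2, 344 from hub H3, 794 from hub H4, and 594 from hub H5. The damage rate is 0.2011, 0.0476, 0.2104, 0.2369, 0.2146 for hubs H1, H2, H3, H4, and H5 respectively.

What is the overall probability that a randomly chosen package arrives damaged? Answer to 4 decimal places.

Total: 138 + 130 + 344 + 794 + 594 = 2000.
P(H1) = 138/2000 = 0.069. P(H2) = 130/2000 = 0.065. P(H3) = 344/2000 = 0.172. P(H4) = 794/2000 = 0.397. P(H5) = 594/2000 = 0.297.
Using total probability over the partition,
P(D) = P(D|H1)·P(H1) + P(D|H2)·P(H2) + P(D|H3)·P(H3) + P(D|H4)·P(H4) + P(D|H5)·P(H5)
      = 0.2011·0.069 + 0.0476·0.065 + 0.2104·0.172 + 0.2369·0.397 + 0.2146·0.297
      = 0.0138759 + 0.003094 + 0.0361888 + 0.0940493 + 0.0637362 = 0.2109442

0.2109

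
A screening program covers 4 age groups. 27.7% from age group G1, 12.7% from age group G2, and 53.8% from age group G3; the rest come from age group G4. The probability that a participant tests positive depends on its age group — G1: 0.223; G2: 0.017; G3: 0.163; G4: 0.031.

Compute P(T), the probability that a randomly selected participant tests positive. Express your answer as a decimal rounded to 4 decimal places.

0.1534

P(G4) = 1 − (0.277 + 0.127 + 0.538) = 0.058.
P(T) = P(T|G1)·P(G1) + P(T|G2)·P(G2) + P(T|G3)·P(G3) + P(T|G4)·P(G4)
      = 0.223·0.277 + 0.017·0.127 + 0.163·0.538 + 0.031·0.058
      = 0.061771 + 0.002159 + 0.087694 + 0.001798 = 0.153422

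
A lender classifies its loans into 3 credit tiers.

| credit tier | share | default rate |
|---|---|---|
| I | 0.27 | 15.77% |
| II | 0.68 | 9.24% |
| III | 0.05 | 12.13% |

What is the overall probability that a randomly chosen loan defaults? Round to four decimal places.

P(D) = P(D|I)·P(I) + P(D|II)·P(II) + P(D|III)·P(III)
      = 0.1577·0.27 + 0.0924·0.68 + 0.1213·0.05
      = 0.042579 + 0.062832 + 0.006065 = 0.111476

0.1115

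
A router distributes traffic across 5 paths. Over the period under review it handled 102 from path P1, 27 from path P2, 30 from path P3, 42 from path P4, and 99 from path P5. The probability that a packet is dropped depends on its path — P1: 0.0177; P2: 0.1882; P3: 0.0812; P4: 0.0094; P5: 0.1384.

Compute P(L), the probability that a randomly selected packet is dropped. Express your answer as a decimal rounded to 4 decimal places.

P(L) ≈ 0.0781

Total: 102 + 27 + 30 + 42 + 99 = 300.
P(P1) = 102/300 = 0.34. P(P2) = 27/300 = 0.09. P(P3) = 30/300 = 0.1. P(P4) = 42/300 = 0.14. P(P5) = 99/300 = 0.33.
P(L) = P(L|P1)·P(P1) + P(L|P2)·P(P2) + P(L|P3)·P(P3) + P(L|P4)·P(P4) + P(L|P5)·P(P5)
      = 0.0177·0.34 + 0.1882·0.09 + 0.0812·0.1 + 0.0094·0.14 + 0.1384·0.33
      = 0.006018 + 0.016938 + 0.00812 + 0.001316 + 0.045672 = 0.078064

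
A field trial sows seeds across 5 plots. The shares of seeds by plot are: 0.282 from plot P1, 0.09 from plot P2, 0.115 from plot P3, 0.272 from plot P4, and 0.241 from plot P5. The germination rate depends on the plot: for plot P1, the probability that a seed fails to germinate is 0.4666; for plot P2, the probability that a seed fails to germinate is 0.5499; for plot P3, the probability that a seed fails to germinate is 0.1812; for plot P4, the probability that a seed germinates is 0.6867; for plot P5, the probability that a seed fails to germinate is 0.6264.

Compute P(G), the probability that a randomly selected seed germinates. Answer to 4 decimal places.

P(G|P1) = 1 − 0.4666 = 0.5334.
P(G|P2) = 1 − 0.5499 = 0.4501.
P(G|P3) = 1 − 0.1812 = 0.8188.
P(G|P5) = 1 − 0.6264 = 0.3736.
Summing over the partition,
P(G) = P(G|P1)·P(P1) + P(G|P2)·P(P2) + P(G|P3)·P(P3) + P(G|P4)·P(P4) + P(G|P5)·P(P5)
      = 0.5334·0.282 + 0.4501·0.09 + 0.8188·0.115 + 0.6867·0.272 + 0.3736·0.241
      = 0.1504188 + 0.040509 + 0.094162 + 0.1867824 + 0.0900376 = 0.5619098

0.5619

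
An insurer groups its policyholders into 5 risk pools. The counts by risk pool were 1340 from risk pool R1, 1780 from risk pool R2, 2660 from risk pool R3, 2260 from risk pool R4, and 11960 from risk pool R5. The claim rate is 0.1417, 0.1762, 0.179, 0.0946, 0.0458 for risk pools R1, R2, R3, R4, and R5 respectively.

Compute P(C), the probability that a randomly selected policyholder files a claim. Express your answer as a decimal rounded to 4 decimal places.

P(C) ≈ 0.0871

Total: 1340 + 1780 + 2660 + 2260 + 11960 = 20000.
P(R1) = 1340/20000 = 0.067. P(R2) = 1780/20000 = 0.089. P(R3) = 2660/20000 = 0.133. P(R4) = 2260/20000 = 0.113. P(R5) = 11960/20000 = 0.598.
By the law of total probability,
P(C) = P(C|R1)·P(R1) + P(C|R2)·P(R2) + P(C|R3)·P(R3) + P(C|R4)·P(R4) + P(C|R5)·P(R5)
      = 0.1417·0.067 + 0.1762·0.089 + 0.179·0.133 + 0.0946·0.113 + 0.0458·0.598
      = 0.0094939 + 0.0156818 + 0.023807 + 0.0106898 + 0.0273884 = 0.0870609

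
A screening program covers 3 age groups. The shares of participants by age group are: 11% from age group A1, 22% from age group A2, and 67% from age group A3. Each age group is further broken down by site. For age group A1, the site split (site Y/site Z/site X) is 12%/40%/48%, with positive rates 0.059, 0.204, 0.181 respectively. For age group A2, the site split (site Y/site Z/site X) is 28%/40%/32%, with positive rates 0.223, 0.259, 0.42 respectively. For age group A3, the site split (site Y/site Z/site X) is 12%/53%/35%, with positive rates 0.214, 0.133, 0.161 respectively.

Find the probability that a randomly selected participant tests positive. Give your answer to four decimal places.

0.1876

P(T|A1) = 0.12·0.059 + 0.4·0.204 + 0.48·0.181 = 0.00708 + 0.0816 + 0.08688 = 0.17556
P(T|A2) = 0.28·0.223 + 0.4·0.259 + 0.32·0.42 = 0.06244 + 0.1036 + 0.1344 = 0.30044
P(T|A3) = 0.12·0.214 + 0.53·0.133 + 0.35·0.161 = 0.02568 + 0.07049 + 0.05635 = 0.15252
By total probability over the outer partition,
P(T) = 0.11·0.17556 + 0.22·0.30044 + 0.67·0.15252
      = 0.0193116 + 0.0660968 + 0.1021884 = 0.1875968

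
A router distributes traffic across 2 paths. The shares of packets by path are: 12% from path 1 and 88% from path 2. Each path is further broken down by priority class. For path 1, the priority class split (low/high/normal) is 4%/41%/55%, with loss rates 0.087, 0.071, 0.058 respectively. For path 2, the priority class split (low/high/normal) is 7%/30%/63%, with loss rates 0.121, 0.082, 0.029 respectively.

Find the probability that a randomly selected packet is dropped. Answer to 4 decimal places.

P(L) ≈ 0.0529

P(L|1) = 0.04·0.087 + 0.41·0.071 + 0.55·0.058 = 0.00348 + 0.02911 + 0.0319 = 0.06449
P(L|2) = 0.07·0.121 + 0.3·0.082 + 0.63·0.029 = 0.00847 + 0.0246 + 0.01827 = 0.05134
Then overall,
P(L) = 0.12·0.06449 + 0.88·0.05134
      = 0.0077388 + 0.0451792 = 0.052918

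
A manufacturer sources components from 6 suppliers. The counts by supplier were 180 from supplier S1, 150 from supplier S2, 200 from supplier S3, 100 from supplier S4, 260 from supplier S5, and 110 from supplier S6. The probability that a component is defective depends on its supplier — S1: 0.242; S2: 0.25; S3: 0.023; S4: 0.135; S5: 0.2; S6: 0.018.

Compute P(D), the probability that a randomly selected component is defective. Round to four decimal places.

P(D) ≈ 0.1531

Total: 180 + 150 + 200 + 100 + 260 + 110 = 1000.
P(S1) = 180/1000 = 0.18. P(S2) = 150/1000 = 0.15. P(S3) = 200/1000 = 0.2. P(S4) = 100/1000 = 0.1. P(S5) = 260/1000 = 0.26. P(S6) = 110/1000 = 0.11.
By the law of total probability,
P(D) = P(D|S1)·P(S1) + P(D|S2)·P(S2) + P(D|S3)·P(S3) + P(D|S4)·P(S4) + P(D|S5)·P(S5) + P(D|S6)·P(S6)
      = 0.242·0.18 + 0.25·0.15 + 0.023·0.2 + 0.135·0.1 + 0.2·0.26 + 0.018·0.11
      = 0.04356 + 0.0375 + 0.0046 + 0.0135 + 0.052 + 0.00198 = 0.15314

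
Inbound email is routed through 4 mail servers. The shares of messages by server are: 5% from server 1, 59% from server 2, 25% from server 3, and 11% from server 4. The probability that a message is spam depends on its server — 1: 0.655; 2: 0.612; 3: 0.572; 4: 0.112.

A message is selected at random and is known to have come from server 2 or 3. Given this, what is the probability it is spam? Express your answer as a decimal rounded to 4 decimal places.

0.6001

Let J = {2, 3}.
P(J) = 0.59 + 0.25 = 0.84.
P(S ∩ J) = 0.612·0.59 + 0.572·0.25 = 0.36108 + 0.143 = 0.50408.
P(S | J) = 0.50408 / 0.84 = 0.600095…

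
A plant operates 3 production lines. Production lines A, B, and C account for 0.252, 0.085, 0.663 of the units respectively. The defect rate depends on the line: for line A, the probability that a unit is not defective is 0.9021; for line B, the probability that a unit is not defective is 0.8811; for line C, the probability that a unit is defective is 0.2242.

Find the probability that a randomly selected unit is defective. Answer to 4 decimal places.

0.1834

P(D|A) = 1 − 0.9021 = 0.0979.
P(D|B) = 1 − 0.8811 = 0.1189.
Using total probability over the partition,
P(D) = P(D|A)·P(A) + P(D|B)·P(B) + P(D|C)·P(C)
      = 0.0979·0.252 + 0.1189·0.085 + 0.2242·0.663
      = 0.0246708 + 0.0101065 + 0.1486446 = 0.1834219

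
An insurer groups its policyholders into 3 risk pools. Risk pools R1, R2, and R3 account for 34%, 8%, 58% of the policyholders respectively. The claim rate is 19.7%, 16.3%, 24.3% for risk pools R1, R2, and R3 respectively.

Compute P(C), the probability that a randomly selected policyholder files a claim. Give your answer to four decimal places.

P(C) ≈ 0.2210

By the law of total probability,
P(C) = P(C|R1)·P(R1) + P(C|R2)·P(R2) + P(C|R3)·P(R3)
      = 0.197·0.34 + 0.163·0.08 + 0.243·0.58
      = 0.06698 + 0.01304 + 0.14094 = 0.22096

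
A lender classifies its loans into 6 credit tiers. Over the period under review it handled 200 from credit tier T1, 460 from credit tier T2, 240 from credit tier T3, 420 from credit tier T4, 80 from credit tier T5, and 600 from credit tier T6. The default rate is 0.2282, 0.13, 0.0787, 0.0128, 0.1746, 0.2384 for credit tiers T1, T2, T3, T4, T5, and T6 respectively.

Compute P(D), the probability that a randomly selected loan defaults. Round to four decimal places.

Total: 200 + 460 + 240 + 420 + 80 + 600 = 2000.
P(T1) = 200/2000 = 0.1. P(T2) = 460/2000 = 0.23. P(T3) = 240/2000 = 0.12. P(T4) = 420/2000 = 0.21. P(T5) = 80/2000 = 0.04. P(T6) = 600/2000 = 0.3.
P(D) = P(D|T1)·P(T1) + P(D|T2)·P(T2) + P(D|T3)·P(T3) + P(D|T4)·P(T4) + P(D|T5)·P(T5) + P(D|T6)·P(T6)
      = 0.2282·0.1 + 0.13·0.23 + 0.0787·0.12 + 0.0128·0.21 + 0.1746·0.04 + 0.2384·0.3
      = 0.02282 + 0.0299 + 0.009444 + 0.002688 + 0.006984 + 0.07152 = 0.143356

0.1434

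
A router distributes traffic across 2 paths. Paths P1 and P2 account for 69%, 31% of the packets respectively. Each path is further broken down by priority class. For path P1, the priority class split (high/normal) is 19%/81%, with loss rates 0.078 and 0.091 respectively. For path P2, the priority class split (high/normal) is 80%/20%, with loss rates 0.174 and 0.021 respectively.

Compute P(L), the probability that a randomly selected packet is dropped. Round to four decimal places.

P(L|P1) = 0.19·0.078 + 0.81·0.091 = 0.01482 + 0.07371 = 0.08853
P(L|P2) = 0.8·0.174 + 0.2·0.021 = 0.1392 + 0.0042 = 0.1434
Then overall,
P(L) = 0.69·0.08853 + 0.31·0.1434
      = 0.0610857 + 0.044454 = 0.1055397

0.1055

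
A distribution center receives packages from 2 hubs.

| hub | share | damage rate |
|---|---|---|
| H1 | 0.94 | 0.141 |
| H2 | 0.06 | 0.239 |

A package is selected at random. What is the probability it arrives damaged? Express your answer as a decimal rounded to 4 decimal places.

Using total probability over the partition,
P(D) = P(D|H1)·P(H1) + P(D|H2)·P(H2)
      = 0.141·0.94 + 0.239·0.06
      = 0.13254 + 0.01434 = 0.14688

P(D) ≈ 0.1469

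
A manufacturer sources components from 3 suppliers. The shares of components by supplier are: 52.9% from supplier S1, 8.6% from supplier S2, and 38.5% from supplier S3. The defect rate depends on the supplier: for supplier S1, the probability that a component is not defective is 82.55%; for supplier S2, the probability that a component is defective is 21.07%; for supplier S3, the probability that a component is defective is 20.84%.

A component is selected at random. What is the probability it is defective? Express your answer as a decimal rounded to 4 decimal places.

P(D) ≈ 0.1907

P(D|S1) = 1 − 0.8255 = 0.1745.
P(D) = P(D|S1)·P(S1) + P(D|S2)·P(S2) + P(D|S3)·P(S3)
      = 0.1745·0.529 + 0.2107·0.086 + 0.2084·0.385
      = 0.0923105 + 0.0181202 + 0.080234 = 0.1906647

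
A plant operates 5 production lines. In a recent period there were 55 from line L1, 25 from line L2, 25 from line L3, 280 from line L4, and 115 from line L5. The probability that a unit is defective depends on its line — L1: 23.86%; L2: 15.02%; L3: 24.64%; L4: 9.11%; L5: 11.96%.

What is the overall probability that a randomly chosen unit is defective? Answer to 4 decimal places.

Total: 55 + 25 + 25 + 280 + 115 = 500.
P(L1) = 55/500 = 0.11. P(L2) = 25/500 = 0.05. P(L3) = 25/500 = 0.05. P(L4) = 280/500 = 0.56. P(L5) = 115/500 = 0.23.
Summing over the partition,
P(D) = P(D|L1)·P(L1) + P(D|L2)·P(L2) + P(D|L3)·P(L3) + P(D|L4)·P(L4) + P(D|L5)·P(L5)
      = 0.2386·0.11 + 0.1502·0.05 + 0.2464·0.05 + 0.0911·0.56 + 0.1196·0.23
      = 0.026246 + 0.00751 + 0.01232 + 0.051016 + 0.027508 = 0.1246

P(D) ≈ 0.1246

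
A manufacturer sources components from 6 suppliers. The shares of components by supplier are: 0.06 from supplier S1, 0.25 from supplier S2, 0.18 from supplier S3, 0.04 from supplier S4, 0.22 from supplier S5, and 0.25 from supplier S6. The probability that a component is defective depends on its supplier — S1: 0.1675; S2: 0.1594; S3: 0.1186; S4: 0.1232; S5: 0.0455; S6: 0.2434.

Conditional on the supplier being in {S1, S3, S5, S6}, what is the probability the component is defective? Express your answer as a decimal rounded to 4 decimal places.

Let S = {S1, S3, S5, S6}.
P(S) = 0.06 + 0.18 + 0.22 + 0.25 = 0.71.
P(D ∩ S) = 0.1675·0.06 + 0.1186·0.18 + 0.0455·0.22 + 0.2434·0.25 = 0.01005 + 0.021348 + 0.01001 + 0.06085 = 0.102258.
P(D | S) = 0.102258 / 0.71 = 0.144025…

0.1440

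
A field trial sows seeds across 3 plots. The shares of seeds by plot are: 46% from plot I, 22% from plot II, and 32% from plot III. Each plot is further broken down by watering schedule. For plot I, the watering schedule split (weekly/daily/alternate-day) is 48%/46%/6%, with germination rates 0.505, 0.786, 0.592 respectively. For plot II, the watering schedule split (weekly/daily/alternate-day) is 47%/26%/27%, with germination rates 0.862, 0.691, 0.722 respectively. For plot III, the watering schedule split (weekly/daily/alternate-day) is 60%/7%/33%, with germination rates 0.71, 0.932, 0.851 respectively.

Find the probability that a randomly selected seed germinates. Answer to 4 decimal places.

P(G) ≈ 0.7128

P(G|I) = 0.48·0.505 + 0.46·0.786 + 0.06·0.592 = 0.2424 + 0.36156 + 0.03552 = 0.63948
P(G|II) = 0.47·0.862 + 0.26·0.691 + 0.27·0.722 = 0.40514 + 0.17966 + 0.19494 = 0.77974
P(G|III) = 0.6·0.71 + 0.07·0.932 + 0.33·0.851 = 0.426 + 0.06524 + 0.28083 = 0.77207
By total probability over the outer partition,
P(G) = 0.46·0.63948 + 0.22·0.77974 + 0.32·0.77207
      = 0.2941608 + 0.1715428 + 0.2470624 = 0.712766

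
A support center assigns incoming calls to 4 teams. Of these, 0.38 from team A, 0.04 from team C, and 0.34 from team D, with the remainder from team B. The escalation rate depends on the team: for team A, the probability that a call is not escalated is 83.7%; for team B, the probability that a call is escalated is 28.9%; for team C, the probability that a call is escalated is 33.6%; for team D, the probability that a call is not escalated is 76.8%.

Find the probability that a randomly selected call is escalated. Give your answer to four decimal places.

P(B) = 1 − (0.38 + 0.04 + 0.34) = 0.24.
P(E|A) = 1 − 0.837 = 0.163.
P(E|D) = 1 − 0.768 = 0.232.
P(E) = P(E|A)·P(A) + P(E|B)·P(B) + P(E|C)·P(C) + P(E|D)·P(D)
      = 0.163·0.38 + 0.289·0.24 + 0.336·0.04 + 0.232·0.34
      = 0.06194 + 0.06936 + 0.01344 + 0.07888 = 0.22362

P(E) ≈ 0.2236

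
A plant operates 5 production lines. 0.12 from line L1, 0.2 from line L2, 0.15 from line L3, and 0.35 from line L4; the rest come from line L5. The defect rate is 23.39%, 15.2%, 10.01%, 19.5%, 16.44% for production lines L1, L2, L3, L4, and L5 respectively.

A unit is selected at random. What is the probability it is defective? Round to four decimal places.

P(L5) = 1 − (0.12 + 0.2 + 0.15 + 0.35) = 0.18.
Using total probability over the partition,
P(D) = P(D|L1)·P(L1) + P(D|L2)·P(L2) + P(D|L3)·P(L3) + P(D|L4)·P(L4) + P(D|L5)·P(L5)
      = 0.2339·0.12 + 0.152·0.2 + 0.1001·0.15 + 0.195·0.35 + 0.1644·0.18
      = 0.028068 + 0.0304 + 0.015015 + 0.06825 + 0.029592 = 0.171325

P(D) ≈ 0.1713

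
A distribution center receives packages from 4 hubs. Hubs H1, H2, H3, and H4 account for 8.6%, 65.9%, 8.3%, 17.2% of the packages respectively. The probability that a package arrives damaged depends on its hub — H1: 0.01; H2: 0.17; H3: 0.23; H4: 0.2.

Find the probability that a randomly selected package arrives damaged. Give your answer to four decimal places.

P(D) ≈ 0.1664

P(D) = P(D|H1)·P(H1) + P(D|H2)·P(H2) + P(D|H3)·P(H3) + P(D|H4)·P(H4)
      = 0.01·0.086 + 0.17·0.659 + 0.23·0.083 + 0.2·0.172
      = 0.00086 + 0.11203 + 0.01909 + 0.0344 = 0.16638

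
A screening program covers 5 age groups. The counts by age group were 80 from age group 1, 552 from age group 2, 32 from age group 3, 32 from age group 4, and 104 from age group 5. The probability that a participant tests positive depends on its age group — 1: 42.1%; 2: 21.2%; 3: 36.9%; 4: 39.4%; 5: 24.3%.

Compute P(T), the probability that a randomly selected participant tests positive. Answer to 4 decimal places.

0.2505

Total: 80 + 552 + 32 + 32 + 104 = 800.
P(1) = 80/800 = 0.1. P(2) = 552/800 = 0.69. P(3) = 32/800 = 0.04. P(4) = 32/800 = 0.04. P(5) = 104/800 = 0.13.
Summing over the partition,
P(T) = P(T|1)·P(1) + P(T|2)·P(2) + P(T|3)·P(3) + P(T|4)·P(4) + P(T|5)·P(5)
      = 0.421·0.1 + 0.212·0.69 + 0.369·0.04 + 0.394·0.04 + 0.243·0.13
      = 0.0421 + 0.14628 + 0.01476 + 0.01576 + 0.03159 = 0.25049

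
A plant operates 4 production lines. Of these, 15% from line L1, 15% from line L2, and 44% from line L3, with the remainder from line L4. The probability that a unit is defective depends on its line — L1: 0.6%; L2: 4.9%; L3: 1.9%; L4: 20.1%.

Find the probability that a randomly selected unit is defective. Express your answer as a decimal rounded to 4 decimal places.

0.0689

P(L4) = 1 − (0.15 + 0.15 + 0.44) = 0.26.
P(D) = P(D|L1)·P(L1) + P(D|L2)·P(L2) + P(D|L3)·P(L3) + P(D|L4)·P(L4)
      = 0.006·0.15 + 0.049·0.15 + 0.019·0.44 + 0.201·0.26
      = 0.0009 + 0.00735 + 0.00836 + 0.05226 = 0.06887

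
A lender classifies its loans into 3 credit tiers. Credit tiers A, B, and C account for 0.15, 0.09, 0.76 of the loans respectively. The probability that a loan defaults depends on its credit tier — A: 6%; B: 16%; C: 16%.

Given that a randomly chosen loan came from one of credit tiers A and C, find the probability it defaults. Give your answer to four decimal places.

Let S = {A, C}.
P(S) = 0.15 + 0.76 = 0.91.
P(D ∩ S) = 0.06·0.15 + 0.16·0.76 = 0.009 + 0.1216 = 0.1306.
P(D | S) = 0.1306 / 0.91 = 0.143516…

P(D|S) ≈ 0.1435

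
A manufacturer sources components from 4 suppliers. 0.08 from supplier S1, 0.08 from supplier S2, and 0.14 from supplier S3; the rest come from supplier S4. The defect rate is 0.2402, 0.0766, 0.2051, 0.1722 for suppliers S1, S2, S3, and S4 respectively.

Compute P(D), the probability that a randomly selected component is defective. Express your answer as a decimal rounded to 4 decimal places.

P(S4) = 1 − (0.08 + 0.08 + 0.14) = 0.7.
Using total probability over the partition,
P(D) = P(D|S1)·P(S1) + P(D|S2)·P(S2) + P(D|S3)·P(S3) + P(D|S4)·P(S4)
      = 0.2402·0.08 + 0.0766·0.08 + 0.2051·0.14 + 0.1722·0.7
      = 0.019216 + 0.006128 + 0.028714 + 0.12054 = 0.174598

P(D) ≈ 0.1746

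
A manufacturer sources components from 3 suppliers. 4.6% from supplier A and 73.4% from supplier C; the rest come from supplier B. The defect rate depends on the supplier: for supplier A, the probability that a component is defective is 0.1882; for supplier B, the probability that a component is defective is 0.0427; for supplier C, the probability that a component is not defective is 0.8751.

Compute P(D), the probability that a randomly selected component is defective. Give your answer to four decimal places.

P(D) ≈ 0.1097

P(B) = 1 − (0.046 + 0.734) = 0.22.
P(D|C) = 1 − 0.8751 = 0.1249.
P(D) = P(D|A)·P(A) + P(D|B)·P(B) + P(D|C)·P(C)
      = 0.1882·0.046 + 0.0427·0.22 + 0.1249·0.734
      = 0.0086572 + 0.009394 + 0.0916766 = 0.1097278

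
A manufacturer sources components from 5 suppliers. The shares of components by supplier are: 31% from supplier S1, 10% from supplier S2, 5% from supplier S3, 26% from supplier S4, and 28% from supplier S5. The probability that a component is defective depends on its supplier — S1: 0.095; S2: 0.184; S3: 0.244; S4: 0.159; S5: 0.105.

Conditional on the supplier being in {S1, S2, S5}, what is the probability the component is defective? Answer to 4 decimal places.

Let S = {S1, S2, S5}.
P(S) = 0.31 + 0.1 + 0.28 = 0.69.
P(D ∩ S) = 0.095·0.31 + 0.184·0.1 + 0.105·0.28 = 0.02945 + 0.0184 + 0.0294 = 0.07725.
P(D | S) = 0.07725 / 0.69 = 0.111957…

P(D|S) ≈ 0.1120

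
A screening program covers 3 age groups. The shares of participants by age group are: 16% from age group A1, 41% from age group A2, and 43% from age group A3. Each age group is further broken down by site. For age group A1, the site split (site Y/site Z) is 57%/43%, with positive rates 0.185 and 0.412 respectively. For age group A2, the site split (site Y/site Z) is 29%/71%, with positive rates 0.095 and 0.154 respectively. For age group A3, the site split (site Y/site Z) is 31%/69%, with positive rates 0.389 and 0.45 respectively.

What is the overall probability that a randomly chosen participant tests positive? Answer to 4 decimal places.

P(T|A1) = 0.57·0.185 + 0.43·0.412 = 0.10545 + 0.17716 = 0.28261
P(T|A2) = 0.29·0.095 + 0.71·0.154 = 0.02755 + 0.10934 = 0.13689
P(T|A3) = 0.31·0.389 + 0.69·0.45 = 0.12059 + 0.3105 = 0.43109
By total probability over the outer partition,
P(T) = 0.16·0.28261 + 0.41·0.13689 + 0.43·0.43109
      = 0.0452176 + 0.0561249 + 0.1853687 = 0.2867112

0.2867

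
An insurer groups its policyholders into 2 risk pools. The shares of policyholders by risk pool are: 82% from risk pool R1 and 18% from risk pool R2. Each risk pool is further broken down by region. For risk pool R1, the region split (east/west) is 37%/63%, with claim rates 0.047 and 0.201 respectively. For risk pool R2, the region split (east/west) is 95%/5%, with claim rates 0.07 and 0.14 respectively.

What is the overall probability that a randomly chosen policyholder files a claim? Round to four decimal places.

P(C|R1) = 0.37·0.047 + 0.63·0.201 = 0.01739 + 0.12663 = 0.14402
P(C|R2) = 0.95·0.07 + 0.05·0.14 = 0.0665 + 0.007 = 0.0735
By total probability over the outer partition,
P(C) = 0.82·0.14402 + 0.18·0.0735
      = 0.1180964 + 0.01323 = 0.1313264

P(C) ≈ 0.1313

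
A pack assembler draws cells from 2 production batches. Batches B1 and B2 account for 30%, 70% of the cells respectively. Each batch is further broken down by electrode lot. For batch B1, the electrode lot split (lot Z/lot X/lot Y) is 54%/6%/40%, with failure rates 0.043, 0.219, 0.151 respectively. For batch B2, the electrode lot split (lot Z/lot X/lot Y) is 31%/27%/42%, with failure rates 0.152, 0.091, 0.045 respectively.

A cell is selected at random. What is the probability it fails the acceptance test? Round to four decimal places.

0.0924

P(F|B1) = 0.54·0.043 + 0.06·0.219 + 0.4·0.151 = 0.02322 + 0.01314 + 0.0604 = 0.09676
P(F|B2) = 0.31·0.152 + 0.27·0.091 + 0.42·0.045 = 0.04712 + 0.02457 + 0.0189 = 0.09059
By total probability over the outer partition,
P(F) = 0.3·0.09676 + 0.7·0.09059
      = 0.029028 + 0.063413 = 0.092441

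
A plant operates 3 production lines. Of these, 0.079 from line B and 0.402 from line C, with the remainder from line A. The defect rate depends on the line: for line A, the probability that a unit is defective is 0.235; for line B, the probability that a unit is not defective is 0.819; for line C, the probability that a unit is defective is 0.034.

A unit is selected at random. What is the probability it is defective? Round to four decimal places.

P(A) = 1 − (0.079 + 0.402) = 0.519.
P(D|B) = 1 − 0.819 = 0.181.
P(D) = P(D|A)·P(A) + P(D|B)·P(B) + P(D|C)·P(C)
      = 0.235·0.519 + 0.181·0.079 + 0.034·0.402
      = 0.121965 + 0.014299 + 0.013668 = 0.149932

P(D) ≈ 0.1499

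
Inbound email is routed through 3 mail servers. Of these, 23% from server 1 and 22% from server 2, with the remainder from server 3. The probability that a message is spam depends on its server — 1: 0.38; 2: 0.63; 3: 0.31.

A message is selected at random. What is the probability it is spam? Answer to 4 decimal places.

P(S) ≈ 0.3965

P(3) = 1 − (0.23 + 0.22) = 0.55.
Summing over the partition,
P(S) = P(S|1)·P(1) + P(S|2)·P(2) + P(S|3)·P(3)
      = 0.38·0.23 + 0.63·0.22 + 0.31·0.55
      = 0.0874 + 0.1386 + 0.1705 = 0.3965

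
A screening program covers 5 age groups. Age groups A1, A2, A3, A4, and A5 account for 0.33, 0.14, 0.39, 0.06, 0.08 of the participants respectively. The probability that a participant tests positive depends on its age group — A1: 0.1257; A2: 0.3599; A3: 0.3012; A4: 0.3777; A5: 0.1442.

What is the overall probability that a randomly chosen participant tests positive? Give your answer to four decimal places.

0.2435

P(T) = P(T|A1)·P(A1) + P(T|A2)·P(A2) + P(T|A3)·P(A3) + P(T|A4)·P(A4) + P(T|A5)·P(A5)
      = 0.1257·0.33 + 0.3599·0.14 + 0.3012·0.39 + 0.3777·0.06 + 0.1442·0.08
      = 0.041481 + 0.050386 + 0.117468 + 0.022662 + 0.011536 = 0.243533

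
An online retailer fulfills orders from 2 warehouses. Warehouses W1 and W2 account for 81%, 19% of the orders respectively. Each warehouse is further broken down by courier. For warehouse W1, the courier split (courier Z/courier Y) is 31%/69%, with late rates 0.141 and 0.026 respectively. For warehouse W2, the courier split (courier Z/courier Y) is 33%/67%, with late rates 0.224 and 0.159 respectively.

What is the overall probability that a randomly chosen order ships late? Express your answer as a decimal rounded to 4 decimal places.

P(L|W1) = 0.31·0.141 + 0.69·0.026 = 0.04371 + 0.01794 = 0.06165
P(L|W2) = 0.33·0.224 + 0.67·0.159 = 0.07392 + 0.10653 = 0.18045
By total probability over the outer partition,
P(L) = 0.81·0.06165 + 0.19·0.18045
      = 0.0499365 + 0.0342855 = 0.084222

0.0842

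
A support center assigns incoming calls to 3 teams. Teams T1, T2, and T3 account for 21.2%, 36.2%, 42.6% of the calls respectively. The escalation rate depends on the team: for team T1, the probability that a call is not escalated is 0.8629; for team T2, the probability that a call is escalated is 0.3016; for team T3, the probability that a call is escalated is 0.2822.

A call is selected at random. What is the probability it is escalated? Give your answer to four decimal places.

P(E) ≈ 0.2585

P(E|T1) = 1 − 0.8629 = 0.1371.
P(E) = P(E|T1)·P(T1) + P(E|T2)·P(T2) + P(E|T3)·P(T3)
      = 0.1371·0.212 + 0.3016·0.362 + 0.2822·0.426
      = 0.0290652 + 0.1091792 + 0.1202172 = 0.2584616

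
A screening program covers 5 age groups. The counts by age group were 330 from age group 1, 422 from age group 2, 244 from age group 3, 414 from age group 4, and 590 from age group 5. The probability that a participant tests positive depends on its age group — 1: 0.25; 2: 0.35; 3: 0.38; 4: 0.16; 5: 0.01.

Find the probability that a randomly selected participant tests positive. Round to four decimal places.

Total: 330 + 422 + 244 + 414 + 590 = 2000.
P(1) = 330/2000 = 0.165. P(2) = 422/2000 = 0.211. P(3) = 244/2000 = 0.122. P(4) = 414/2000 = 0.207. P(5) = 590/2000 = 0.295.
By the law of total probability,
P(T) = P(T|1)·P(1) + P(T|2)·P(2) + P(T|3)·P(3) + P(T|4)·P(4) + P(T|5)·P(5)
      = 0.25·0.165 + 0.35·0.211 + 0.38·0.122 + 0.16·0.207 + 0.01·0.295
      = 0.04125 + 0.07385 + 0.04636 + 0.03312 + 0.00295 = 0.19753

0.1975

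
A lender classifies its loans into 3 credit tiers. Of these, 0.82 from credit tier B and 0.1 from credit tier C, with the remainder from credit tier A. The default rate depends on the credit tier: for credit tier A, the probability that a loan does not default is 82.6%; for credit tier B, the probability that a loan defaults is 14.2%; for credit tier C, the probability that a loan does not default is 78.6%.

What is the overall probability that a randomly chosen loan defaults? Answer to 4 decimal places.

P(A) = 1 − (0.82 + 0.1) = 0.08.
P(D|A) = 1 − 0.826 = 0.174.
P(D|C) = 1 − 0.786 = 0.214.
P(D) = P(D|A)·P(A) + P(D|B)·P(B) + P(D|C)·P(C)
      = 0.174·0.08 + 0.142·0.82 + 0.214·0.1
      = 0.01392 + 0.11644 + 0.0214 = 0.15176

P(D) ≈ 0.1518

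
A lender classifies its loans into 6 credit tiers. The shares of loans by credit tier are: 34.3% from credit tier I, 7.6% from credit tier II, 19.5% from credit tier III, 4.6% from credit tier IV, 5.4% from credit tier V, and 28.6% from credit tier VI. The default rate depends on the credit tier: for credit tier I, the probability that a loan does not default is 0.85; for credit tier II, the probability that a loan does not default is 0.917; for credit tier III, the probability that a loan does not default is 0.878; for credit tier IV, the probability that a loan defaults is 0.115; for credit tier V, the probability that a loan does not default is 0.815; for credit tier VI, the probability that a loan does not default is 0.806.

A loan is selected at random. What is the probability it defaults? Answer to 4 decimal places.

P(D|I) = 1 − 0.85 = 0.15.
P(D|II) = 1 − 0.917 = 0.083.
P(D|III) = 1 − 0.878 = 0.122.
P(D|V) = 1 − 0.815 = 0.185.
P(D|VI) = 1 − 0.806 = 0.194.
P(D) = P(D|I)·P(I) + P(D|II)·P(II) + P(D|III)·P(III) + P(D|IV)·P(IV) + P(D|V)·P(V) + P(D|VI)·P(VI)
      = 0.15·0.343 + 0.083·0.076 + 0.122·0.195 + 0.115·0.046 + 0.185·0.054 + 0.194·0.286
      = 0.05145 + 0.006308 + 0.02379 + 0.00529 + 0.00999 + 0.055484 = 0.152312

P(D) ≈ 0.1523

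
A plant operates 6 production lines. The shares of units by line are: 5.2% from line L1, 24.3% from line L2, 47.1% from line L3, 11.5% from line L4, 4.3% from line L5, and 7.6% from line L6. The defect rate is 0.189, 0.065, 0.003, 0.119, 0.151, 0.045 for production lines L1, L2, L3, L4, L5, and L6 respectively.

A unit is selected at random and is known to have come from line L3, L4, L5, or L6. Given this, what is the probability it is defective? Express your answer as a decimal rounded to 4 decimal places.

0.0355

Let S = {L3, L4, L5, L6}.
P(S) = 0.471 + 0.115 + 0.043 + 0.076 = 0.705.
P(D ∩ S) = 0.003·0.471 + 0.119·0.115 + 0.151·0.043 + 0.045·0.076 = 0.001413 + 0.013685 + 0.006493 + 0.00342 = 0.025011.
P(D | S) = 0.025011 / 0.705 = 0.035477…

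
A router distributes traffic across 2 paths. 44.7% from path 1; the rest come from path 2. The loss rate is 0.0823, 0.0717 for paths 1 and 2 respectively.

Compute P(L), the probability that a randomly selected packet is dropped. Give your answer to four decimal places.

0.0764

P(2) = 1 − (0.447) = 0.553.
P(L) = P(L|1)·P(1) + P(L|2)·P(2)
      = 0.0823·0.447 + 0.0717·0.553
      = 0.0367881 + 0.0396501 = 0.0764382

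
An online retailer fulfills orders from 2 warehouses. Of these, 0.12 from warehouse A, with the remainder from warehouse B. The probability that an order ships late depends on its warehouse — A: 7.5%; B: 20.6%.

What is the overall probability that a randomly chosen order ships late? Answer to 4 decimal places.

P(B) = 1 − (0.12) = 0.88.
Using total probability over the partition,
P(L) = P(L|A)·P(A) + P(L|B)·P(B)
      = 0.075·0.12 + 0.206·0.88
      = 0.009 + 0.18128 = 0.19028

0.1903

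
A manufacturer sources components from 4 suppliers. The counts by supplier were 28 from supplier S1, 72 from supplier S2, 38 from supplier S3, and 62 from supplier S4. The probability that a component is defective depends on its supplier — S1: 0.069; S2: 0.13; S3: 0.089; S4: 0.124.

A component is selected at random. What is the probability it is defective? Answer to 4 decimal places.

P(D) ≈ 0.1118

Total: 28 + 72 + 38 + 62 = 200.
P(S1) = 28/200 = 0.14. P(S2) = 72/200 = 0.36. P(S3) = 38/200 = 0.19. P(S4) = 62/200 = 0.31.
P(D) = P(D|S1)·P(S1) + P(D|S2)·P(S2) + P(D|S3)·P(S3) + P(D|S4)·P(S4)
      = 0.069·0.14 + 0.13·0.36 + 0.089·0.19 + 0.124·0.31
      = 0.00966 + 0.0468 + 0.01691 + 0.03844 = 0.11181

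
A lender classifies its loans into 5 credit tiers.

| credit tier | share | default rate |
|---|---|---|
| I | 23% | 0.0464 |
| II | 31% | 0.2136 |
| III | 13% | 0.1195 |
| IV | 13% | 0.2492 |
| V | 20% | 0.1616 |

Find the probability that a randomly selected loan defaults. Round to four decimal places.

By the law of total probability,
P(D) = P(D|I)·P(I) + P(D|II)·P(II) + P(D|III)·P(III) + P(D|IV)·P(IV) + P(D|V)·P(V)
      = 0.0464·0.23 + 0.2136·0.31 + 0.1195·0.13 + 0.2492·0.13 + 0.1616·0.2
      = 0.010672 + 0.066216 + 0.015535 + 0.032396 + 0.03232 = 0.157139

0.1571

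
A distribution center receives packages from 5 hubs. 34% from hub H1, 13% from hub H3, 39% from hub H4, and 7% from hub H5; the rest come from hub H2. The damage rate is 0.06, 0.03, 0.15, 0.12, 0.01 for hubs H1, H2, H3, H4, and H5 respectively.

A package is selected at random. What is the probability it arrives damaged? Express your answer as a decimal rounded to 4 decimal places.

P(D) ≈ 0.0895

P(H2) = 1 − (0.34 + 0.13 + 0.39 + 0.07) = 0.07.
P(D) = P(D|H1)·P(H1) + P(D|H2)·P(H2) + P(D|H3)·P(H3) + P(D|H4)·P(H4) + P(D|H5)·P(H5)
      = 0.06·0.34 + 0.03·0.07 + 0.15·0.13 + 0.12·0.39 + 0.01·0.07
      = 0.0204 + 0.0021 + 0.0195 + 0.0468 + 0.0007 = 0.0895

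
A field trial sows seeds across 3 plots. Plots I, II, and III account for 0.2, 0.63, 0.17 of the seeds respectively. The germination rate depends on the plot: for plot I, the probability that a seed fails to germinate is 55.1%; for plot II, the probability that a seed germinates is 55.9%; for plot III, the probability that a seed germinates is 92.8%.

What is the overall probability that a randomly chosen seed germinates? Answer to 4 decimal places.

P(G) ≈ 0.5997

P(G|I) = 1 − 0.551 = 0.449.
P(G) = P(G|I)·P(I) + P(G|II)·P(II) + P(G|III)·P(III)
      = 0.449·0.2 + 0.559·0.63 + 0.928·0.17
      = 0.0898 + 0.35217 + 0.15776 = 0.59973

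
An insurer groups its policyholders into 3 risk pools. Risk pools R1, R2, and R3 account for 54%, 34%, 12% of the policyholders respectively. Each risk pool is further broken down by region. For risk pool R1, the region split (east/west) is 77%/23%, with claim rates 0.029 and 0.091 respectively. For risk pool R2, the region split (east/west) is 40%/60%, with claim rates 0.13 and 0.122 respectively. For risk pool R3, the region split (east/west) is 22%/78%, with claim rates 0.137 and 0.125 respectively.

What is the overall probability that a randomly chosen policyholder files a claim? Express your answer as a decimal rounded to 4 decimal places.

0.0812

P(C|R1) = 0.77·0.029 + 0.23·0.091 = 0.02233 + 0.02093 = 0.04326
P(C|R2) = 0.4·0.13 + 0.6·0.122 = 0.052 + 0.0732 = 0.1252
P(C|R3) = 0.22·0.137 + 0.78·0.125 = 0.03014 + 0.0975 = 0.12764
By total probability over the outer partition,
P(C) = 0.54·0.04326 + 0.34·0.1252 + 0.12·0.12764
      = 0.0233604 + 0.042568 + 0.0153168 = 0.0812452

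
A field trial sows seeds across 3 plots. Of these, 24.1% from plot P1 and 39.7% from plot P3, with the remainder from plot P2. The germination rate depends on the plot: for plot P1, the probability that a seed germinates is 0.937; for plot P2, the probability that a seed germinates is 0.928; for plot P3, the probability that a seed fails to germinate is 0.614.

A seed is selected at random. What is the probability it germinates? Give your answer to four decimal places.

P(P2) = 1 − (0.241 + 0.397) = 0.362.
P(G|P3) = 1 − 0.614 = 0.386.
Using total probability over the partition,
P(G) = P(G|P1)·P(P1) + P(G|P2)·P(P2) + P(G|P3)·P(P3)
      = 0.937·0.241 + 0.928·0.362 + 0.386·0.397
      = 0.225817 + 0.335936 + 0.153242 = 0.714995

P(G) ≈ 0.7150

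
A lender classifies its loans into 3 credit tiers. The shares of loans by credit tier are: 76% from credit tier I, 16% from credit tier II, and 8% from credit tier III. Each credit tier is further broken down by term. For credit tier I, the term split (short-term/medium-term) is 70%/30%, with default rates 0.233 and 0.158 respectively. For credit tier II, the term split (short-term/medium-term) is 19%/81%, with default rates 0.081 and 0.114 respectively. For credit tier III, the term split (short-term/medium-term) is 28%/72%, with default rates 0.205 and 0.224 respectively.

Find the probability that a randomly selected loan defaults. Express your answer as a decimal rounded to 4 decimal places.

P(D) ≈ 0.1947

P(D|I) = 0.7·0.233 + 0.3·0.158 = 0.1631 + 0.0474 = 0.2105
P(D|II) = 0.19·0.081 + 0.81·0.114 = 0.01539 + 0.09234 = 0.10773
P(D|III) = 0.28·0.205 + 0.72·0.224 = 0.0574 + 0.16128 = 0.21868
By total probability over the outer partition,
P(D) = 0.76·0.2105 + 0.16·0.10773 + 0.08·0.21868
      = 0.15998 + 0.0172368 + 0.0174944 = 0.1947112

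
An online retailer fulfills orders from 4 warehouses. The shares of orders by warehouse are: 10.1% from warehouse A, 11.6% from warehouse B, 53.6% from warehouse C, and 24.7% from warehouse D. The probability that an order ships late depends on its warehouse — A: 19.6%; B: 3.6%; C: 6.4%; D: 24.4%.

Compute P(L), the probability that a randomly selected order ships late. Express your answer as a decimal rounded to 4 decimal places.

P(L) ≈ 0.1185

Summing over the partition,
P(L) = P(L|A)·P(A) + P(L|B)·P(B) + P(L|C)·P(C) + P(L|D)·P(D)
      = 0.196·0.101 + 0.036·0.116 + 0.064·0.536 + 0.244·0.247
      = 0.019796 + 0.004176 + 0.034304 + 0.060268 = 0.118544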